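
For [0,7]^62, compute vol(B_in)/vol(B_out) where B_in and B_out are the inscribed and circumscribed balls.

V_in / V_out = (r_in/r_out)^62 = (1/√62)^62 = 62^(-62/2) ≈ 2.72808e-56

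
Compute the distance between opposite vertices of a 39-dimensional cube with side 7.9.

d = √(7.9² + 7.9² + ... + 7.9²) [39 terms] = √(39·7.9²) = 7.9√39 ≈ 49.3355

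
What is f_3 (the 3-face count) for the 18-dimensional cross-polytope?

f_3(18-orthoplex) = 2^4 · (18 choose 4) = 48960.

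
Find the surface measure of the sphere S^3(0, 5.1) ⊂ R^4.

The surface area of an n-ball is 2π^(n/2) r^(n-1) / Γ(n/2). For n=4, r=5.1: 2618.43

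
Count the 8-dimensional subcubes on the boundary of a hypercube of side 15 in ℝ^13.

Choose 8 of 13 axes to span the face (C(13,8) = 1287 ways), then fix each of the remaining 5 coordinates at one of its two extreme values (2^5 = 32 ways): 1287·32 = 41184.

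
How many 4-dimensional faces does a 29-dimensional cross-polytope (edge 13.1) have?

Number of 4-faces = 2^(4+1) · C(29,4+1) = 32 · 118755 = 3800160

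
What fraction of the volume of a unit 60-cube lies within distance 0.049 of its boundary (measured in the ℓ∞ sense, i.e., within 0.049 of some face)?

The inner cube has side 1-2·0.049 = 0.902 and volume (0.902)^60 ≈ 0.002053, so the shell holds 0.997947 of the volume.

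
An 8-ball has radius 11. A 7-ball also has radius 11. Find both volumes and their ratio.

V_8(11) ≈ 8.70021e+08. V_7(11) ≈ 9.20723e+07. Ratio V_8/V_7 ≈ 9.449.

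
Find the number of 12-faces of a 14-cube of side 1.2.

An n-cube has C(n,k)·2^(n-k) k-faces. Here C(14,12)·2^2 = 91·4 = 364.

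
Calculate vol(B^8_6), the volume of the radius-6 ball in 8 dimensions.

V_8(6) = π^(8/2) · (6)^8 / Γ(8/2 + 1) = 69984·π^4 ≈ 6.81708e+06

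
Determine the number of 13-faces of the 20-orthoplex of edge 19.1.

f_13(20-orthoplex) = 2^14 · (20 choose 14) = 635043840.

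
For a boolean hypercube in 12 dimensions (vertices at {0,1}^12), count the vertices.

The 12-cube has 2^12 = 4096 vertices.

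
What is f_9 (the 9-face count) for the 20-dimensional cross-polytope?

Each 9-face is the convex hull of 10 vertices, one chosen as ±e_i from each of 10 distinct axes: 2^10·C(20,10) = 189190144.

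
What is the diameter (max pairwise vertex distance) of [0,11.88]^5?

Diagonal = √5 · 11.88 ≈ 26.5645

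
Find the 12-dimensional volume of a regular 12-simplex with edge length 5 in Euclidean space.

V_12 = √(13) · 5^12 / (12! · 2^(12/2)) ≈ 0.0287141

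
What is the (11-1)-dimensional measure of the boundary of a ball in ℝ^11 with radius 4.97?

S_11(4.97) = 2·π^(11/2)·(4.97)^10 / Γ(11/2) ≈ 1.90573e+08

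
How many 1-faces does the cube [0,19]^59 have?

Number of 1-faces = C(59,1)·2^(59-1) = 59·288230376151711744 = 17005592192950992896.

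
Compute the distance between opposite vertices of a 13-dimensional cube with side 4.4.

||(4.4,4.4,...,4.4)|| = √(13)·4.4 ≈ 15.8644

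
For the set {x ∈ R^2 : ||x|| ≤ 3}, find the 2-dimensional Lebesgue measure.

The n-ball volume is π^(n/2)·r^n/Γ(n/2+1). With n=2, r=3: V = 9·π ≈ 28.2743.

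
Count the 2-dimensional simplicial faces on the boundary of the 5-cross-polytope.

An n-cross-polytope has 2^(k+1)·C(n,k+1) k-faces. Here 2^3·C(5,3) = 8·10 = 80.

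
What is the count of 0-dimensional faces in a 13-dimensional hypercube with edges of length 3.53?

f_0(13-cube) = (13 choose 0) · 2^13 = 8192.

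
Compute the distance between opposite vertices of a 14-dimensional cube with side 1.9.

d = √(1.9² + 1.9² + ... + 1.9²) [14 terms] = √(14·1.9²) = 1.9√14 ≈ 7.10915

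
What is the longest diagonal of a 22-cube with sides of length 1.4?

Diagonal = √22 · 1.4 ≈ 6.56658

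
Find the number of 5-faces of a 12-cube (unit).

f_5(12-cube) = (12 choose 5) · 2^7 = 101376.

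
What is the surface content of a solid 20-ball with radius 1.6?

S = n·V_n(r)/r = 20·V_20(1.6)/1.6 (volume-to-surface relation), giving 3899.83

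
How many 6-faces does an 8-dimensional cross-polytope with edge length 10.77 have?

Number of 6-faces = 2^(6+1) · C(8,6+1) = 128 · 8 = 1024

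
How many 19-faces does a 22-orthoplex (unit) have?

Each 19-face is the convex hull of 20 vertices, one chosen as ±e_i from each of 20 distinct axes: 2^20·C(22,20) = 242221056.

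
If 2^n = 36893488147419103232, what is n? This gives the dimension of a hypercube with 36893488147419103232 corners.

The n-cube has 2^n vertices, and 36893488147419103232 = 2^65, so n = 65.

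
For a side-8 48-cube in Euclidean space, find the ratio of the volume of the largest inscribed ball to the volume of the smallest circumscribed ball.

The radii are 8/2 and 8√48/2, so the volume ratio is (1/√48)^48 = 48^{-48/2} ≈ 4.469e-41.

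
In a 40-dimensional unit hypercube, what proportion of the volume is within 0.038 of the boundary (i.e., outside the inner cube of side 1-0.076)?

Shell fraction = 1 - (1-0.076)^40 ≈ 0.957648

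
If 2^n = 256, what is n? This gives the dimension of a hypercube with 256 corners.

n = log_2(256) = 8.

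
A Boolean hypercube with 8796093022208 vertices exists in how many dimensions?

2^n = 8796093022208 ⇒ n = log_2(8796093022208) = 43.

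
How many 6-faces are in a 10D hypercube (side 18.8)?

f_6(10-cube) = (10 choose 6) · 2^4 = 3360.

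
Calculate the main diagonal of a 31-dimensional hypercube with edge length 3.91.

The space diagonal of an n-cube of side s is s√n. Here 3.91·√31 ≈ 21.77.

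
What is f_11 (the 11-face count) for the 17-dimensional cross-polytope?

Number of 11-faces = 2^(11+1) · C(17,11+1) = 4096 · 6188 = 25346048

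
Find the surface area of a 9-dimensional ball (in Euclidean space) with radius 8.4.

S = n·V_n(r)/r = 9·V_9(8.4)/8.4 (volume-to-surface relation), giving 7.35859e+08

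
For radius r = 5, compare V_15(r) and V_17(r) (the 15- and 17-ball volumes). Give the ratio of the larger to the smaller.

V_15(5) ≈ 1.16407e+10, V_17(5) ≈ 1.0756e+11. The 17-ball is larger by a factor of 9.24.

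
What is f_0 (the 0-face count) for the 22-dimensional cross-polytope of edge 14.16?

Each 0-face is the convex hull of 1 vertex, one chosen as ±e_i from each of 1 distinct axis: 2^1·C(22,1) = 44.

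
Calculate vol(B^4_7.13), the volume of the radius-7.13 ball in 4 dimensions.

The n-ball volume is π^(n/2)·r^n/Γ(n/2+1). With n=4, r=7.13: V ≈ 12753.5.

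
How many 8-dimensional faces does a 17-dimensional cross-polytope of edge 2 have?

An n-cross-polytope has 2^(k+1)·C(n,k+1) k-faces. Here 2^9·C(17,9) = 512·24310 = 12446720.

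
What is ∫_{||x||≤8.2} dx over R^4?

The n-ball volume is π^(n/2)·r^n/Γ(n/2+1). With n=4, r=8.2: V ≈ 22311.3.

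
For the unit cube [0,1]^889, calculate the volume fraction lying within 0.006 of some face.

Shell fraction = 1 - (1-0.012)^889 ≈ 0.999978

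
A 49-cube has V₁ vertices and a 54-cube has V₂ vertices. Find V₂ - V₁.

V₁ = 2^49 = 562949953421312. V₂ = 2^54 = 18014398509481984. V₂ - V₁ = 17451448556060672.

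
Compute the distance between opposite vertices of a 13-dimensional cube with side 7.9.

||(7.9,7.9,...,7.9)|| = √(13)·7.9 ≈ 28.4839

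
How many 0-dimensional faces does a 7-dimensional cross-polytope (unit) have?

Number of 0-faces = 2^(0+1) · C(7,0+1) = 2 · 7 = 14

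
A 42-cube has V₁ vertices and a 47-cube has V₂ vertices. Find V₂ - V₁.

V₁ = 2^42 = 4398046511104. V₂ = 2^47 = 140737488355328. V₂ - V₁ = 136339441844224.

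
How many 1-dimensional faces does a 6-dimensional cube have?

An n-cube has C(n,k)·2^(n-k) k-faces. Here C(6,1)·2^5 = 6·32 = 192.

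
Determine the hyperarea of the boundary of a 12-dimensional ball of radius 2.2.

S_12(2.2) = 2·π^(12/2)·(2.2)^11 / Γ(12/2) ≈ 93626.2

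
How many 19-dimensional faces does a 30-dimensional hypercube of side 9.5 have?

f_19(30-cube) = (30 choose 19) · 2^11 = 111876710400.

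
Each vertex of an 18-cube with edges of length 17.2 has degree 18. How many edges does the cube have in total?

An n-cube has n·2^(n-1) edges. With n = 18: 18·131072 = 2359296.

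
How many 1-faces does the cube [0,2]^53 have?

The 53-cube has n·2^(n-1) = 53·2^52 = 53·4503599627370496 = 238690780250636288 edges.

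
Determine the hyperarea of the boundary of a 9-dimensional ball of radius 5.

|∂B_9(5)| = 2500000·π^4/21 ≈ 1.15963e+07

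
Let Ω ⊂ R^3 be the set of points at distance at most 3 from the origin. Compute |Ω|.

The n-ball volume is π^(n/2)·r^n/Γ(n/2+1). With n=3, r=3: V = 36·π ≈ 113.097.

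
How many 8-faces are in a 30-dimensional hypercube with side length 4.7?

Number of 8-faces = C(30,8) · 2^(30-8) = 5852925 · 4194304 = 24548946739200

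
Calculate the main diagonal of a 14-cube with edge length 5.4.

d = √(5.4² + 5.4² + ... + 5.4²) [14 terms] = √(14·5.4²) = 5.4√14 ≈ 20.2049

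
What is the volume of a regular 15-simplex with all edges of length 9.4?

For a regular n-simplex with edge a, V = (a^n / n!)·√((n+1)/2^n). With a=9.4, n=15: V ≈ 6.67964.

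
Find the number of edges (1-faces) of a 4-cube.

Choose 1 of 4 axes to span the face (C(4,1) = 4 ways), then fix each of the remaining 3 coordinates at one of its two extreme values (2^3 = 8 ways): 4·8 = 32.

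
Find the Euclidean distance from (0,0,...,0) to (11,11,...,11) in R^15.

d = √(11² + 11² + ... + 11²) [15 terms] = √(15·11²) = 11√15 ≈ 42.6028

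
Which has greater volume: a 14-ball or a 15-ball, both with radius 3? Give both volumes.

V_14(3) ≈ 2.86626e+06. V_15(3) ≈ 5.47329e+06. The 15-ball is larger.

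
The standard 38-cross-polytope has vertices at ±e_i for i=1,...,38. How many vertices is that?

The 38-dimensional cross-polytope has 2n = 2·38 = 76 vertices.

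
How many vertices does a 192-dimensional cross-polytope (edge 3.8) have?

The 192-dimensional cross-polytope has 2n = 2·192 = 384 vertices.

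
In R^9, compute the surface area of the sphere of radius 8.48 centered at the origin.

|∂B_9(8.48)| ≈ 7.93829e+08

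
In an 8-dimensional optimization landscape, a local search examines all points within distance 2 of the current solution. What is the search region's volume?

V_8(2) = π^(8/2) · (2)^8 / Γ(8/2 + 1) = 32·π^4/3 ≈ 1039.03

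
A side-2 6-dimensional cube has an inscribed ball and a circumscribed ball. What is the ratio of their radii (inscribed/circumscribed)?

For an n-cube of any side s, the inradius is s/2 and the circumradius is s√n/2, so the ratio is 1/√6 ≈ 0.408248.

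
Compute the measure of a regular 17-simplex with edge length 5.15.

V_17 = √(18) · 5.15^17 / (17! · 2^(17/2)) ≈ 4.15466e-05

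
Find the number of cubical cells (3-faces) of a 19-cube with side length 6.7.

f_3(19-cube) = (19 choose 3) · 2^16 = 63504384.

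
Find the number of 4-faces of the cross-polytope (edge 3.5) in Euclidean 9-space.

f_4(9-orthoplex) = 2^5 · (9 choose 5) = 4032.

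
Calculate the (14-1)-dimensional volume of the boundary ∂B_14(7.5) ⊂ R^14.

S = n·V_n(r)/r = 14·V_14(7.5)/7.5 (volume-to-surface relation), giving 43248779296875·π^7/65536 ≈ 1.99316e+12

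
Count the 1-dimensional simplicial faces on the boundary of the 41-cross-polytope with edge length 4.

Number of 1-faces = 2^(1+1) · C(41,1+1) = 4 · 820 = 3280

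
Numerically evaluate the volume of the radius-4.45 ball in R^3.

The n-ball volume is π^(n/2)·r^n/Γ(n/2+1). With n=3, r=4.45: V ≈ 369.121.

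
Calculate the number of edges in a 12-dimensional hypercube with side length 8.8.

Number of 1-faces = C(12,1)·2^(12-1) = 12·2048 = 24576.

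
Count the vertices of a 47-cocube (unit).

The 47-dimensional cross-polytope has 2n = 2·47 = 94 vertices.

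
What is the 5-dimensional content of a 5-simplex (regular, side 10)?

V_5 = √(6) · 10^5 / (5! · 2^(5/2)) ≈ 360.844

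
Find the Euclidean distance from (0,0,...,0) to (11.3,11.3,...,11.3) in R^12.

The space diagonal of an n-cube of side s is s√n. Here 11.3·√12 ≈ 39.1443.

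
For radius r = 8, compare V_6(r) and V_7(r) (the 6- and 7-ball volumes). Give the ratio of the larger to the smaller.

V_6(8) ≈ 1.35468e+06, V_7(8) ≈ 9.90855e+06. The 7-ball is larger by a factor of 7.314.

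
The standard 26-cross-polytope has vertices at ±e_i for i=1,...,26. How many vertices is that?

An n-cross-polytope has 2n vertices; here n = 26, giving 52.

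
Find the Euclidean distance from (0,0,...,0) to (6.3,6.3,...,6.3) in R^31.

d = √(6.3² + 6.3² + ... + 6.3²) [31 terms] = √(31·6.3²) = 6.3√31 ≈ 35.0769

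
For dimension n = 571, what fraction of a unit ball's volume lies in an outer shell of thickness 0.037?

1 - (1-0.037)^571 ≈ 1 - 4.473e-10 ≈ (100 - 4.47e-08)%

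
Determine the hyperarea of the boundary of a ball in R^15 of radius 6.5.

The surface area of an n-ball is 2π^(n/2) r^(n-1) / Γ(n/2). For n=15, r=6.5: 302875106592253·π^7/665280 ≈ 1.37502e+12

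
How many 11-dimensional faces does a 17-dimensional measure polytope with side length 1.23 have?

f_11(17-cube) = (17 choose 11) · 2^6 = 792064.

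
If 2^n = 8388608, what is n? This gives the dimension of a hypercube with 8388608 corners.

Since 2^n = 8388608, we have n = 23.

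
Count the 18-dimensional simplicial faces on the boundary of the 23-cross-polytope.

f_18(23-orthoplex) = 2^19 · (23 choose 19) = 4642570240.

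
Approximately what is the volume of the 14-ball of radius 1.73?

The n-ball volume is π^(n/2)·r^n/Γ(n/2+1). With n=14, r=1.73: V ≈ 1289.03.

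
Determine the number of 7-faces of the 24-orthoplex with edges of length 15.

Each 7-face is the convex hull of 8 vertices, one chosen as ±e_i from each of 8 distinct axes: 2^8·C(24,8) = 188280576.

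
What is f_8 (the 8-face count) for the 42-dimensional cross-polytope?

Number of 8-faces = 2^(8+1) · C(42,8+1) = 512 · 445891810 = 228296606720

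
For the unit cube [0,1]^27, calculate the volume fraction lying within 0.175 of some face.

The inner cube has side 1-2·0.175 = 0.65 and volume (0.65)^27 ≈ 8.885e-06, so the shell holds 0.999991 of the volume.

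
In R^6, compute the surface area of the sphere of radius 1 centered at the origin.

S = n·V_n(r)/r = 6·V_6(1)/1 (volume-to-surface relation), giving π^3 ≈ 31.0063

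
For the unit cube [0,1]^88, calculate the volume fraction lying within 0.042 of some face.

Shell fraction = 1 - (1-0.084)^88 ≈ 0.999557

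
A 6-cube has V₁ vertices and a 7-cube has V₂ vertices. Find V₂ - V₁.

V₁ = 2^6 = 64. V₂ = 2^7 = 128. V₂ - V₁ = 64.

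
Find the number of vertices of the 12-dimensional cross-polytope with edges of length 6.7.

An n-cross-polytope has 2n vertices; here n = 12, giving 24.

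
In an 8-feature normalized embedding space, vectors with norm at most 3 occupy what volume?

The n-ball volume is π^(n/2)·r^n/Γ(n/2+1). With n=8, r=3: V = 2187·π^4/8 ≈ 26629.2.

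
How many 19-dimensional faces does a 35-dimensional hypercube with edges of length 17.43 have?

An n-cube has C(n,k)·2^(n-k) k-faces. Here C(35,19)·2^16 = 4059928950·65536 = 266071503667200.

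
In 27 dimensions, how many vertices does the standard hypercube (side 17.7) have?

An n-cube has 2^n vertices; for n = 27 that is 2^27 = 134217728.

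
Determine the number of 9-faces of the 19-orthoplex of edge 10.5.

f_9(19-orthoplex) = 2^10 · (19 choose 10) = 94595072.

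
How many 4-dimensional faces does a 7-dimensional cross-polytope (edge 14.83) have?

Number of 4-faces = 2^(4+1) · C(7,4+1) = 32 · 21 = 672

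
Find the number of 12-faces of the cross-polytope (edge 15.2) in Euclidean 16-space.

f_12(16-orthoplex) = 2^13 · (16 choose 13) = 4587520.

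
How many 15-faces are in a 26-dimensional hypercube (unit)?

Choose 15 of 26 axes to span the face (C(26,15) = 7726160 ways), then fix each of the remaining 11 coordinates at one of its two extreme values (2^11 = 2048 ways): 7726160·2048 = 15823175680.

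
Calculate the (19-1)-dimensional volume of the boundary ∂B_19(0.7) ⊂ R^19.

|∂B_19(0.7)| ≈ 0.00144247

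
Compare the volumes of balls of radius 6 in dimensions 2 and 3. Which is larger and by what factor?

V_2(6) ≈ 113.097, V_3(6) ≈ 904.779. The 3-ball is larger by a factor of 8.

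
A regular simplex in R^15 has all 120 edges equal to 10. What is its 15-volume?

Volume = 10^15 · √(16/2^15) / 15! ≈ 16.898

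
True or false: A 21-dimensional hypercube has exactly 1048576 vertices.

False. The 21-cube has 2^21 = 2097152 vertices.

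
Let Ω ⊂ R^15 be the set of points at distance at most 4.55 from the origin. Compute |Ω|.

V_15(4.55) = π^(15/2) · (4.55)^15 / Γ(15/2 + 1) ≈ 2.82879e+09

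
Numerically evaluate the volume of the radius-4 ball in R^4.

Volume = π^{4/2}·(4)^4/Γ(3) = 128·π^2 ≈ 1263.31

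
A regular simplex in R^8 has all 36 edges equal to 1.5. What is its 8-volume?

V = (1.5^8 / 8!) · √((8+1) / 2^8) ≈ 0.000119182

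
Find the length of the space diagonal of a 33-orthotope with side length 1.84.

||(1.84,1.84,...,1.84)|| = √(33)·1.84 ≈ 10.57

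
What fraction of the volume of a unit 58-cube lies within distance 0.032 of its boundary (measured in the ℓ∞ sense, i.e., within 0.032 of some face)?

Shell fraction = 1 - (1-0.064)^58 ≈ 0.978423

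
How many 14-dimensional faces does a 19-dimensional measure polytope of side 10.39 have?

Choose 14 of 19 axes to span the face (C(19,14) = 11628 ways), then fix each of the remaining 5 coordinates at one of its two extreme values (2^5 = 32 ways): 11628·32 = 372096.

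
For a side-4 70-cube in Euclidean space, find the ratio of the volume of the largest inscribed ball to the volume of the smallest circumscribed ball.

The radii are 4/2 and 4√70/2, so the volume ratio is (1/√70)^70 = 70^{-70/2} ≈ 2.63979e-65.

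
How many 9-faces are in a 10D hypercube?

f_9(10-cube) = (10 choose 9) · 2^1 = 20.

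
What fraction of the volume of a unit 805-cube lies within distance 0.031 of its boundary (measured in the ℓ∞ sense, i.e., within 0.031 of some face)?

The inner cube has side 1-2·0.031 = 0.938 and volume (0.938)^805 ≈ 4.2e-23, so the shell holds 1 - 4.2e-23 of the volume.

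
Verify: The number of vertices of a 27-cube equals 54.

False. The 27-cube has 2^27 = 134217728 vertices.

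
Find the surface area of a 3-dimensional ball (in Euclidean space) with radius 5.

The surface area of an n-ball is 2π^(n/2) r^(n-1) / Γ(n/2). For n=3, r=5: 4πr² = 4π·(5)² ≈ 314.159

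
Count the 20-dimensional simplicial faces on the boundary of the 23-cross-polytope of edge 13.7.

f_20(23-orthoplex) = 2^21 · (23 choose 21) = 530579456.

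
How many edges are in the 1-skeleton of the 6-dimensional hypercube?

An n-cube has n·2^(n-1) edges. With n = 6: 6·32 = 192.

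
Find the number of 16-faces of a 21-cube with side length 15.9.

Choose 16 of 21 axes to span the face (C(21,16) = 20349 ways), then fix each of the remaining 5 coordinates at one of its two extreme values (2^5 = 32 ways): 20349·32 = 651168.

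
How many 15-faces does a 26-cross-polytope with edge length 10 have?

f_15(26-orthoplex) = 2^16 · (26 choose 16) = 348109864960.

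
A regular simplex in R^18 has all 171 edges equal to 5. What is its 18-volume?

For a regular n-simplex with edge a, V = (a^n / n!)·√((n+1)/2^n). With a=5, n=18: V ≈ 5.07254e-06.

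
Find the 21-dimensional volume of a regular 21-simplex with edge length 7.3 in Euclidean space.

For a regular n-simplex with edge a, V = (a^n / n!)·√((n+1)/2^n). With a=7.3, n=21: V ≈ 8.54737e-05.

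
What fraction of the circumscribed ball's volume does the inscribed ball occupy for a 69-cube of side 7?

V_in/V_out = n^(-n/2) = 69^(-69/2) ≈ 3.62833e-64.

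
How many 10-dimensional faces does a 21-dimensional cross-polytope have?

An n-cross-polytope has 2^(k+1)·C(n,k+1) k-faces. Here 2^11·C(21,11) = 2048·352716 = 722362368.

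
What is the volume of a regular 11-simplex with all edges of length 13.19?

V_11 = √(12) · 13.19^11 / (11! · 2^(11/2)) ≈ 4031.46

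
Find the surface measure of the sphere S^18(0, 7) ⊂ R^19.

S_19(7) = 2·π^(19/2)·(7)^18 / Γ(19/2) = 238213646322899968·π^9/4922775 ≈ 1.44247e+15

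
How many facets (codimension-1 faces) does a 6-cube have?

An n-cube has C(n,k)·2^(n-k) k-faces. Here C(6,5)·2^1 = 6·2 = 12.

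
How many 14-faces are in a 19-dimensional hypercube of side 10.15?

Choose 14 of 19 axes to span the face (C(19,14) = 11628 ways), then fix each of the remaining 5 coordinates at one of its two extreme values (2^5 = 32 ways): 11628·32 = 372096.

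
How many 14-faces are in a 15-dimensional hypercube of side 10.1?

An n-cube has C(n,k)·2^(n-k) k-faces. Here C(15,14)·2^1 = 15·2 = 30.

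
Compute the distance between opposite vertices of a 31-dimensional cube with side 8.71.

d = √(8.71² + 8.71² + ... + 8.71²) [31 terms] = √(31·8.71²) = 8.71√31 ≈ 48.4952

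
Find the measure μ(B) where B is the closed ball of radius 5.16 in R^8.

The n-ball volume is π^(n/2)·r^n/Γ(n/2+1). With n=8, r=5.16: V ≈ 2.03979e+06.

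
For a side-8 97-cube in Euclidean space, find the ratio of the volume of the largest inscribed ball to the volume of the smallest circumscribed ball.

Volume scales as r^n, and r_in/r_out = 1/√97, giving (1/√97)^97 ≈ 4.38098e-97.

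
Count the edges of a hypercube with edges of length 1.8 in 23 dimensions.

The 23-cube has n·2^(n-1) = 23·2^22 = 23·4194304 = 96468992 edges.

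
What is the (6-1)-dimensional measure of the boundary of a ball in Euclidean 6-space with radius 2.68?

S_6(2.68) = 2·π^(6/2)·(2.68)^5 / Γ(6/2) ≈ 4286.7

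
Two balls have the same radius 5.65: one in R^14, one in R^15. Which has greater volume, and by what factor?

V_14(5.65) ≈ 2.0244e+10, V_15(5.65) ≈ 7.28042e+10. The 15-ball is larger by a factor of 3.596.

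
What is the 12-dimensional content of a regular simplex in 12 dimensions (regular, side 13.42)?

For a regular n-simplex with edge a, V = (a^n / n!)·√((n+1)/2^n). With a=13.42, n=12: V ≈ 4013.15.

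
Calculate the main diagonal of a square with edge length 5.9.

d = √(5.9² + 5.9² + ... + 5.9²) [2 terms] = √(2·5.9²) = 5.9√2 ≈ 8.34386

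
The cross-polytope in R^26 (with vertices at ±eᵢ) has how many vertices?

An n-cross-polytope has 2n vertices; here n = 26, giving 52.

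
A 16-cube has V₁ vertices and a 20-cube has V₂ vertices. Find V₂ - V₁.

V₁ = 2^16 = 65536. V₂ = 2^20 = 1048576. V₂ - V₁ = 983040.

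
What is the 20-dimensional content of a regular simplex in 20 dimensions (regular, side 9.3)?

Volume = 9.3^20 · √(21/2^20) / 20! ≈ 0.0430868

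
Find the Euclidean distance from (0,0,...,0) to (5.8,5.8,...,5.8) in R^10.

d = √(5.8² + 5.8² + ... + 5.8²) [10 terms] = √(10·5.8²) = 5.8√10 ≈ 18.3412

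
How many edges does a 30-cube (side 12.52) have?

The 30-cube has n·2^(n-1) = 30·2^29 = 30·536870912 = 16106127360 edges.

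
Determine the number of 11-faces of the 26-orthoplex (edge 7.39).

Each 11-face is the convex hull of 12 vertices, one chosen as ±e_i from each of 12 distinct axes: 2^12·C(26,12) = 39557939200.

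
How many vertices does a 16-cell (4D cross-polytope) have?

Number of vertices = 2n = 8.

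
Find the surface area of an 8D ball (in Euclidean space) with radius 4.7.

|∂B_8(4.7)| ≈ 1.64499e+06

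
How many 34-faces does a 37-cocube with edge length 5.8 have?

Each 34-face is the convex hull of 35 vertices, one chosen as ±e_i from each of 35 distinct axes: 2^35·C(37,35) = 22883585753088.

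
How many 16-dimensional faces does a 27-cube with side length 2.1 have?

An n-cube has C(n,k)·2^(n-k) k-faces. Here C(27,16)·2^11 = 13037895·2048 = 26701608960.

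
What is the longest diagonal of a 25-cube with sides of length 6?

Diagonal = √25 · 6 = 30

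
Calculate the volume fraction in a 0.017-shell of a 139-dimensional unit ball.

Shell fraction = 1 - (1-0.017)^139 ≈ 0.907756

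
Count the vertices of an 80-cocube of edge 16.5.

An n-cross-polytope has 2n vertices; here n = 80, giving 160.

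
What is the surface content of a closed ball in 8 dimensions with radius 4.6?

S_8(4.6) = 2·π^(8/2)·(4.6)^7 / Γ(8/2) ≈ 1.41509e+06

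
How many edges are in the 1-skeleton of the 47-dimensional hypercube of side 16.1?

The 47-cube has n·2^(n-1) = 47·2^46 = 47·70368744177664 = 3307330976350208 edges.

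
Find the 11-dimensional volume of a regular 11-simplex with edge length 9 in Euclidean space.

Volume = 9^11 · √(12/2^11) / 11! ≈ 60.178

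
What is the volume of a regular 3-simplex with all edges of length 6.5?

Volume = (√2/12) · 6.5³ = 32.3649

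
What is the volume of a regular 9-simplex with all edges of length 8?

V_9 = √(10) · 8^9 / (9! · 2^(9/2)) ≈ 51.6906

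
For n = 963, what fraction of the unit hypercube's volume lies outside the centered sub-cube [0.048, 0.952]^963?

The inner cube has side 1-2·0.048 = 0.904 and volume (0.904)^963 ≈ 6.169e-43, so the shell holds 1 - 6.169e-43 of the volume.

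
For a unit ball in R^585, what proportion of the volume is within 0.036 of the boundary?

1 - (1-0.036)^585 ≈ 1 - 4.842e-10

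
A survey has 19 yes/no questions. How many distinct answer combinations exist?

Each vertex is a binary string of length 19, so there are 2^19 = 524288.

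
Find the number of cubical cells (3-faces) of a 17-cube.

Number of 3-faces = C(17,3) · 2^(17-3) = 680 · 16384 = 11141120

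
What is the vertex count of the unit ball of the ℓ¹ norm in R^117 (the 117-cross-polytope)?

The vertices are ±e_1, ..., ±e_117, so there are 2·117 = 234.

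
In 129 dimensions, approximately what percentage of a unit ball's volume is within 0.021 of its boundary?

1 - (1-0.021)^129 ≈ 0.935291 ≈ 93.53%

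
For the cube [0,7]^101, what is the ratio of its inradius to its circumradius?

Ratio = (s/2)/(s√101/2) = 101^(-1/2) ≈ 0.0995037.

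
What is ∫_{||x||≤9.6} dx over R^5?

V_5(9.6) = π^(5/2) · (9.6)^5 / Γ(5/2 + 1) ≈ 429195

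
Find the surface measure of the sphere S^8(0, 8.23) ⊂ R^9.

The surface area of an n-ball is 2π^(n/2) r^(n-1) / Γ(n/2). For n=9, r=8.23: 6.24826e+08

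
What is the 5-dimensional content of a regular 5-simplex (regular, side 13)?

Volume = 13^5 · √(6/2^5) / 5! ≈ 1339.79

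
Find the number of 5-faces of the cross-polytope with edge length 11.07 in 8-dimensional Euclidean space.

f_5(8-orthoplex) = 2^6 · (8 choose 6) = 1792.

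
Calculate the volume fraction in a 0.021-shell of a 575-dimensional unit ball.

1 - (1-0.021)^575 ≈ 0.999995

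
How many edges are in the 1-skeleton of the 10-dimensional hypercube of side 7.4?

Number of 1-faces = C(10,1)·2^(10-1) = 10·512 = 5120.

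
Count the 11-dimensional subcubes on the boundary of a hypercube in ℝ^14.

Number of 11-faces = C(14,11) · 2^(14-11) = 364 · 8 = 2912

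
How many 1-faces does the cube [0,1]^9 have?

The 9-cube has n·2^(n-1) = 9·2^8 = 9·256 = 2304 edges.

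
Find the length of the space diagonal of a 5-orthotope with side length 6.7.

The space diagonal of an n-cube of side s is s√n. Here 6.7·√5 ≈ 14.9817.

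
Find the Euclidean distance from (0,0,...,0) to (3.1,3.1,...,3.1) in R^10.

d = √(3.1² + 3.1² + ... + 3.1²) [10 terms] = √(10·3.1²) = 3.1√10 ≈ 9.80306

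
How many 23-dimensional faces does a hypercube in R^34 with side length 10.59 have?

An n-cube has C(n,k)·2^(n-k) k-faces. Here C(34,23)·2^11 = 286097760·2048 = 585928212480.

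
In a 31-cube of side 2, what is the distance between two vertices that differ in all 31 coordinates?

||(2,2,...,2)|| = √(31)·2 ≈ 11.1355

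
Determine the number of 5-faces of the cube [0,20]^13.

Choose 5 of 13 axes to span the face (C(13,5) = 1287 ways), then fix each of the remaining 8 coordinates at one of its two extreme values (2^8 = 256 ways): 1287·256 = 329472.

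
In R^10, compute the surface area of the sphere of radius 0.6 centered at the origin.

|∂B_10(0.6)| ≈ 0.256998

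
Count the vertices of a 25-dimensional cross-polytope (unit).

The vertices are ±e_1, ..., ±e_25, so there are 2·25 = 50.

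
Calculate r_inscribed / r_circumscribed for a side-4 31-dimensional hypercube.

For an n-cube of any side s, the inradius is s/2 and the circumradius is s√n/2, so the ratio is 1/√31 ≈ 0.179605.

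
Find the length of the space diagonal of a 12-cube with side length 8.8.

d = √(8.8² + 8.8² + ... + 8.8²) [12 terms] = √(12·8.8²) = 8.8√12 ≈ 30.4841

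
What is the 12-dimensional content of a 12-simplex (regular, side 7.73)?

Volume = 7.73^12 · √(13/2^12) / 12! ≈ 5.35314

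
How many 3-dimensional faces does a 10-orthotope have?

An n-cube has C(n,k)·2^(n-k) k-faces. Here C(10,3)·2^7 = 120·128 = 15360.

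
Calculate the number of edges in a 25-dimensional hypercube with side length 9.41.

The 25-cube has n·2^(n-1) = 25·2^24 = 25·16777216 = 419430400 edges.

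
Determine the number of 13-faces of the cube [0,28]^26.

Choose 13 of 26 axes to span the face (C(26,13) = 10400600 ways), then fix each of the remaining 13 coordinates at one of its two extreme values (2^13 = 8192 ways): 10400600·8192 = 85201715200.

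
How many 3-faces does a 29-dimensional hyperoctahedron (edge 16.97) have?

f_3(29-orthoplex) = 2^4 · (29 choose 4) = 380016.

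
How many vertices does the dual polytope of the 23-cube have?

Number of vertices = 2n = 46.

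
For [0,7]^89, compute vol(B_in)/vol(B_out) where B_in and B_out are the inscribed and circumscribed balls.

Volume scales as r^n, and r_in/r_out = 1/√89, giving (1/√89)^89 ≈ 1.78708e-87.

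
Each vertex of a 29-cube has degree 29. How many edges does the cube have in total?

The 29-cube has n·2^(n-1) = 29·2^28 = 29·268435456 = 7784628224 edges.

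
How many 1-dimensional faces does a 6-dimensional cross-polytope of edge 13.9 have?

Each 1-face is the convex hull of 2 vertices, one chosen as ±e_i from each of 2 distinct axes: 2^2·C(6,2) = 60.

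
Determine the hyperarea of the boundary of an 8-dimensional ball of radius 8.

S_8(8) = 2·π^(8/2)·(8)^7 / Γ(8/2) = 2097152·π^4/3 ≈ 6.80939e+07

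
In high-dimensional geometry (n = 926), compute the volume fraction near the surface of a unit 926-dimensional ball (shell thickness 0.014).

1 - (1-0.014)^926 ≈ 0.9999978619 ≈ 99.999786%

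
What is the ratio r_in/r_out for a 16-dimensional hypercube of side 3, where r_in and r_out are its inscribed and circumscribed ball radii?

r_in / r_out = (3/2) / (3√16/2) = 1/√16 ≈ 0.25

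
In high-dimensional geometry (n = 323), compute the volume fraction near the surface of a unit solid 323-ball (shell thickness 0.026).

1 - (1-0.026)^323 ≈ 0.999798 ≈ 99.9798%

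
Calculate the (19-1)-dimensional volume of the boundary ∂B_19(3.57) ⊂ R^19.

The surface area of an n-ball is 2π^(n/2) r^(n-1) / Γ(n/2). For n=19, r=3.57: 7.85903e+09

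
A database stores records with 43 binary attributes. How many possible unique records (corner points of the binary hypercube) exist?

Each vertex is a binary string of length 43, so there are 2^43 = 8796093022208.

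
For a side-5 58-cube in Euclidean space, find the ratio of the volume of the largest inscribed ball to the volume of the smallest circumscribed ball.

The radii are 5/2 and 5√58/2, so the volume ratio is (1/√58)^58 = 58^{-58/2} ≈ 7.25418e-52.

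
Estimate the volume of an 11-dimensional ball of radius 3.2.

V_11(3.2) = π^(11/2) · (3.2)^11 / Γ(11/2 + 1) ≈ 678820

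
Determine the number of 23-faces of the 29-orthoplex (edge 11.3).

f_23(29-orthoplex) = 2^24 · (29 choose 24) = 1992378286080.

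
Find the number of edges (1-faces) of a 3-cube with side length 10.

An n-cube has C(n,k)·2^(n-k) k-faces. Here C(3,1)·2^2 = 3·4 = 12.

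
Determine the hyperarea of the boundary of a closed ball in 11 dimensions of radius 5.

S_11(5) = 2·π^(11/2)·(5)^10 / Γ(11/2) = 125000000·π^5/189 ≈ 2.02394e+08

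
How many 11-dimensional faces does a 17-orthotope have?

Number of 11-faces = C(17,11) · 2^(17-11) = 12376 · 64 = 792064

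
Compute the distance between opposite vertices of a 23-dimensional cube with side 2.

||(2,2,...,2)|| = √(23)·2 ≈ 9.59166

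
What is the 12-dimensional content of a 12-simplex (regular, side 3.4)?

Volume = 3.4^12 · √(13/2^12) / 12! ≈ 0.000280674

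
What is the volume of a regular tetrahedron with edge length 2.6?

Volume = (√2/12) · 2.6³ = 2.07135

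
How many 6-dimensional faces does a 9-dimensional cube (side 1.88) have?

f_6(9-cube) = (9 choose 6) · 2^3 = 672.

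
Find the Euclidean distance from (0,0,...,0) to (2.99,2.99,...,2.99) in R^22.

d = √(2.99² + 2.99² + ... + 2.99²) [22 terms] = √(22·2.99²) = 2.99√22 ≈ 14.0243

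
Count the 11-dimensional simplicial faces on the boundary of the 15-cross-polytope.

Each 11-face is the convex hull of 12 vertices, one chosen as ±e_i from each of 12 distinct axes: 2^12·C(15,12) = 1863680.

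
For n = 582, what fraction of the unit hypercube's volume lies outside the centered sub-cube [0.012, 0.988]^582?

Shell fraction = 1 - (1-0.024)^582 ≈ 0.9999992759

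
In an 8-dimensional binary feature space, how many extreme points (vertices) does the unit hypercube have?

An n-cube has 2^n vertices; for n = 8 that is 2^8 = 256.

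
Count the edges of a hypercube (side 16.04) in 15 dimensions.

Number of 1-faces = C(15,1)·2^(15-1) = 15·16384 = 245760.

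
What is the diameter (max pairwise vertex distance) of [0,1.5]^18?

d = √(1.5² + 1.5² + ... + 1.5²) [18 terms] = √(18·1.5²) = 1.5√18 ≈ 6.36396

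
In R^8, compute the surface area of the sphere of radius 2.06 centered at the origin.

The surface area of an n-ball is 2π^(n/2) r^(n-1) / Γ(n/2). For n=8, r=2.06: 5111.5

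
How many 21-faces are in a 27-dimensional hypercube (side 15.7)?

An n-cube has C(n,k)·2^(n-k) k-faces. Here C(27,21)·2^6 = 296010·64 = 18944640.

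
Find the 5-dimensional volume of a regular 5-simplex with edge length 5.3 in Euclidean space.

V_5 = √(6) · 5.3^5 / (5! · 2^(5/2)) ≈ 15.0903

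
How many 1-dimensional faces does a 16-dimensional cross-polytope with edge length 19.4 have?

An n-cross-polytope has 2^(k+1)·C(n,k+1) k-faces. Here 2^2·C(16,2) = 4·120 = 480.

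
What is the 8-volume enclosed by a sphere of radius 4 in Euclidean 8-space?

V = 8192·π^4/3 ≈ 265992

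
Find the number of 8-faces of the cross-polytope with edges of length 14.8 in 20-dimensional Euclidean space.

f_8(20-orthoplex) = 2^9 · (20 choose 9) = 85995520.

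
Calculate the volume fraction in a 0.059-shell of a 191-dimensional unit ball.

Shell fraction = 1 - (1-0.059)^191 ≈ 0.999991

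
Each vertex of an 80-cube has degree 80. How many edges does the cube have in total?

The 80-cube has n·2^(n-1) = 80·2^79 = 80·604462909807314587353088 = 48357032784585166988247040 edges.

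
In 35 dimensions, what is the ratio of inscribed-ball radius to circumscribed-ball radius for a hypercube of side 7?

r_in = 7/2 (half the side); r_out = 7√35/2 (half the diagonal). Ratio = 1/√35 ≈ 0.169031.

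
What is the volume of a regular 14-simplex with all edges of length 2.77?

Volume = 2.77^14 · √(15/2^14) / 14! ≈ 5.43431e-07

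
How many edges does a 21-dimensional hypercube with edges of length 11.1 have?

Number of 1-faces = C(21,1)·2^(21-1) = 21·1048576 = 22020096.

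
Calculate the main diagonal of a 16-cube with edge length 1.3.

Diagonal = √16 · 1.3 = 5.2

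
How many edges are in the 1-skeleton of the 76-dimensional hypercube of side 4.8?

Each of the 2^76 = 75557863725914323419136 vertices has degree 76; total edges = 76·2^76/2 = 2871198821584744289927168.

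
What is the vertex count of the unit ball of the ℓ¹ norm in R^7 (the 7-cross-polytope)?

The vertices are ±e_1, ..., ±e_7, so there are 2·7 = 14.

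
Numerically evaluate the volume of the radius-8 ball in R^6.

The n-ball volume is π^(n/2)·r^n/Γ(n/2+1). With n=6, r=8: V = 131072·π^3/3 ≈ 1.35468e+06.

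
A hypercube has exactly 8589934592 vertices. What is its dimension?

Since 2^n = 8589934592, we have n = 33.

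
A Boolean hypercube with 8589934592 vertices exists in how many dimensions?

n = log_2(8589934592) = 33.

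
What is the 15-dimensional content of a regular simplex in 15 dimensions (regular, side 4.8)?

Volume = 4.8^15 · √(16/2^15) / 15! ≈ 0.000279546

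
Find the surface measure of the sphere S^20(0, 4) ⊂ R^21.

S_21(4) = 2·π^(21/2)·(4)^20 / Γ(21/2) = 2251799813685248·π^10/654729075 ≈ 3.22082e+11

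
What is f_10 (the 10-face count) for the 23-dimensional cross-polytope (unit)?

An n-cross-polytope has 2^(k+1)·C(n,k+1) k-faces. Here 2^11·C(23,11) = 2048·1352078 = 2769055744.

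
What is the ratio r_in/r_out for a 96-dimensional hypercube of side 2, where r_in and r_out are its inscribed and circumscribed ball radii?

r_in = 2/2 (half the side); r_out = 2√96/2 (half the diagonal). Ratio = 1/√96 ≈ 0.102062.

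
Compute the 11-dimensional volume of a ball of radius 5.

Volume = π^{11/2}·(5)^11/Γ(13/2) = 625000000·π^5/2079 ≈ 9.19973e+07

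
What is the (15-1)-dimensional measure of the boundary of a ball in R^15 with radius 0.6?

S = n·V_n(r)/r = 15·V_15(0.6)/0.6 (volume-to-surface relation), giving 0.00448372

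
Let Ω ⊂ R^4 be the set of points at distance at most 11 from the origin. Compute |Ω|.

V_4(11) = π^(4/2) · (11)^4 / Γ(4/2 + 1) = 14641·π^2/2 ≈ 72250.4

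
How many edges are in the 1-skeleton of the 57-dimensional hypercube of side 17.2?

Number of 1-faces = C(57,1)·2^(57-1) = 57·72057594037927936 = 4107282860161892352.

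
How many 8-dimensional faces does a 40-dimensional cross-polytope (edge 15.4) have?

Number of 8-faces = 2^(8+1) · C(40,8+1) = 512 · 273438880 = 140000706560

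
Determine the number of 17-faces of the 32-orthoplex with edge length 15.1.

Each 17-face is the convex hull of 18 vertices, one chosen as ±e_i from each of 18 distinct axes: 2^18·C(32,18) = 123584013926400.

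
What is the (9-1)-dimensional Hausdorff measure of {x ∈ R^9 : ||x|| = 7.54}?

The surface area of an n-ball is 2π^(n/2) r^(n-1) / Γ(n/2). For n=9, r=7.54: 3.10121e+08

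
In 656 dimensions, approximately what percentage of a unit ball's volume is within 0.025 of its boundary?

1 - (1-0.025)^656 ≈ 0.9999999388 ≈ 99.999994%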